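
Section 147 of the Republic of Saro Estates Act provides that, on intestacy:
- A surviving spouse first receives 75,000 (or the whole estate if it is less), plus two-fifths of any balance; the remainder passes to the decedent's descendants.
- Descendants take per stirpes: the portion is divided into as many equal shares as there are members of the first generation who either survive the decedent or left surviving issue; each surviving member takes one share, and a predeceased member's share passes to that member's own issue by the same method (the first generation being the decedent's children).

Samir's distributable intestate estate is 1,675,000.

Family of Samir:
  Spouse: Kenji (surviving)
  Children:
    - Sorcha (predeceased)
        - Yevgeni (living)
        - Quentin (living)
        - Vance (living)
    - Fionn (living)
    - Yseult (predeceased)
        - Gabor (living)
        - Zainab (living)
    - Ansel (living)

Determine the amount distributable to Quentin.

Quentin receives 80,000.

Kenji first takes 75,000, leaving a balance of 1,600,000. Kenji then takes two-fifths of the balance (640,000), for a total of 715,000. The remaining 960,000 passes to the descendants.
The descendants' portion (960,000) is divided into 4 shares of 240,000: Fionn and Ansel each take 240,000; Sorcha's 240,000 share passes to Sorcha's issue; Yseult's 240,000 share passes to Yseult's issue.
Sorcha's share (240,000) is divided into 3 shares of 80,000: Yevgeni, Quentin, and Vance each take 80,000.
Yseult's share (240,000) is divided into 2 shares of 120,000: Gabor and Zainab each take 120,000.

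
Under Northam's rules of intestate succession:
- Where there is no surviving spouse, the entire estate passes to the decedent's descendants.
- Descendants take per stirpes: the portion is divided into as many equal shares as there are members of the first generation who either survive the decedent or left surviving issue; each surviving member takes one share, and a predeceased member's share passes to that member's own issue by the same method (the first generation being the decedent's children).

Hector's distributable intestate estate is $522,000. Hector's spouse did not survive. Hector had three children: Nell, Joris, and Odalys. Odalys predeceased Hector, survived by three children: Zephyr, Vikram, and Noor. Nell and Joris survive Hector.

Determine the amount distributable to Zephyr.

The entire $522,000 passes to the descendants.
That amount ($522,000) is divided into 3 shares of $174,000: Nell and Joris each take $174,000; Odalys's $174,000 share passes to Odalys's issue.
Odalys's share ($174,000) is divided into 3 shares of $58,000: Zephyr, Vikram, and Noor each take $58,000.

Zephyr receives $58,000.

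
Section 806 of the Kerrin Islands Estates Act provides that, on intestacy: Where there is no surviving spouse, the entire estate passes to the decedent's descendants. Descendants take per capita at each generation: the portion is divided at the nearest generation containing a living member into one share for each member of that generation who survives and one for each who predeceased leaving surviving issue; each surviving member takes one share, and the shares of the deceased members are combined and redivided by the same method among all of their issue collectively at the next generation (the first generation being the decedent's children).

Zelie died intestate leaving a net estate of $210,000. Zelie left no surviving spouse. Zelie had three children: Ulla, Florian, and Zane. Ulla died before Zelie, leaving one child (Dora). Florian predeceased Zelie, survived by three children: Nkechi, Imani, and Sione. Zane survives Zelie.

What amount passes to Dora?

Dora receives $35,000.

The entire $210,000 passes to the descendants.
That amount ($210,000) is divided at the children's generation into 3 shares of $70,000. Zane takes $70,000. The 2 shares of the deceased (Ulla and Florian) are combined into a pool of $140,000.
That pool ($140,000) is divided at the grandchildren's generation equally among Dora, Nkechi, Imani, and Sione: $35,000 each.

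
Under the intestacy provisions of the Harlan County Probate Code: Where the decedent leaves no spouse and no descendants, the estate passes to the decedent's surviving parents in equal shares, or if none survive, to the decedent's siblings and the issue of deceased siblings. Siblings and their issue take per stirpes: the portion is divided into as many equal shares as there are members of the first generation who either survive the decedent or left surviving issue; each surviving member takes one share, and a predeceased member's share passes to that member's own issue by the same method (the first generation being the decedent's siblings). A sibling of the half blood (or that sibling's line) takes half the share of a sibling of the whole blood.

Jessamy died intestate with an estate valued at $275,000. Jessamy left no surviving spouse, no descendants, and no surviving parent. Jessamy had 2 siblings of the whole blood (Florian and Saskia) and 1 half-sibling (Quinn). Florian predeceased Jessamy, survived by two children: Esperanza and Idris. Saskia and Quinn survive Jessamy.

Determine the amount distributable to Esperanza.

The entire $275,000 passes to the siblings and their issue.
Counting each half-blood sibling's line as half a unit, there are 5/2 units in $275,000, so one unit is $110,000. Whole-blood lines (Florian and Saskia) take $110,000 each; half-blood lines (Quinn) take $55,000 each.
Florian's share ($110,000) is divided into 2 shares of $55,000: Esperanza and Idris each take $55,000.

Esperanza receives $55,000.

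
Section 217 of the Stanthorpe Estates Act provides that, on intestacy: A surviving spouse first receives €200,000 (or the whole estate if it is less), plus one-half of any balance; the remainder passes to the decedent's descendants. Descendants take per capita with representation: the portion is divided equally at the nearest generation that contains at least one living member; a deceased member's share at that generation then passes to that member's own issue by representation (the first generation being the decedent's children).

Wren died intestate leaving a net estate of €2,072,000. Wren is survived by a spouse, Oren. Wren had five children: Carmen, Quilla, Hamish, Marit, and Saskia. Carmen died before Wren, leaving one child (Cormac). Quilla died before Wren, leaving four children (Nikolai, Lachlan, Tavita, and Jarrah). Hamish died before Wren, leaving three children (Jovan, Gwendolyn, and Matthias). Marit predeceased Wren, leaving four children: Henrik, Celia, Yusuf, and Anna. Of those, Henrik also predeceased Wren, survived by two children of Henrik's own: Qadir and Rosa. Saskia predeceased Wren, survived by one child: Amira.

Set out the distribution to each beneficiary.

Oren first takes €200,000, leaving a balance of €1,872,000. Oren then takes one-half of the balance (€936,000), for a total of €1,136,000. The remaining €936,000 passes to the descendants.
No child survives, so the initial division is made at the grandchildren's generation.
The descendants' portion (€936,000) is divided into 13 shares of €72,000: Cormac, Nikolai, Lachlan, Tavita, Jarrah, Jovan, Gwendolyn, Matthias, Celia, Yusuf, Anna, and Amira each take €72,000; Henrik's €72,000 share passes to Henrik's issue.
Henrik's share (€72,000) is divided into 2 shares of €36,000: Qadir and Rosa each take €36,000.

Oren: €1,136,000; Cormac: €72,000; Nikolai: €72,000; Lachlan: €72,000; Tavita: €72,000; Jarrah: €72,000; Jovan: €72,000; Gwendolyn: €72,000; Matthias: €72,000; Qadir: €36,000; Rosa: €36,000; Celia: €72,000; Yusuf: €72,000; Anna: €72,000; Amira: €72,000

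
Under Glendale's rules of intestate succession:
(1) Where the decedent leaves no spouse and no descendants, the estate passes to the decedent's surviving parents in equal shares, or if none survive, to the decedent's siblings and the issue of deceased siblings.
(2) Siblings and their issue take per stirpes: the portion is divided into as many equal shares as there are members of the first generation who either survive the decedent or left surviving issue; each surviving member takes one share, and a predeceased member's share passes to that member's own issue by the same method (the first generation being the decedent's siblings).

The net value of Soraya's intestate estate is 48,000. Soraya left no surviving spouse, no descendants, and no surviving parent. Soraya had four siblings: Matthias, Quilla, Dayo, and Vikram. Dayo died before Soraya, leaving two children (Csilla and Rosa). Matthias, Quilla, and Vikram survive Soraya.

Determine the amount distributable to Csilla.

The entire 48,000 passes to the siblings and their issue.
That amount (48,000) is divided into 4 shares of 12,000: Matthias, Quilla, and Vikram each take 12,000; Dayo's 12,000 share passes to Dayo's issue.
Dayo's share (12,000) is divided into 2 shares of 6,000: Csilla and Rosa each take 6,000.

Csilla receives 6,000.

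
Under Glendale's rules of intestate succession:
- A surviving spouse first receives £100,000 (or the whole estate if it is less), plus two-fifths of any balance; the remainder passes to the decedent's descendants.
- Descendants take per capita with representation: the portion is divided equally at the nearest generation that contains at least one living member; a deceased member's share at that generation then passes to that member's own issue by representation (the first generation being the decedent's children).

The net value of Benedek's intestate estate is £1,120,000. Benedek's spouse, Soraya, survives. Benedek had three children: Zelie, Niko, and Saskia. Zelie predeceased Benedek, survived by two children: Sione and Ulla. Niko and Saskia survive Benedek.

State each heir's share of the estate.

Soraya first takes £100,000, leaving a balance of £1,020,000. Soraya then takes two-fifths of the balance (£408,000), for a total of £508,000. The remaining £612,000 passes to the descendants.
The descendants' portion (£612,000) is divided into 3 shares of £204,000: Niko and Saskia each take £204,000; Zelie's £204,000 share passes to Zelie's issue.
Zelie's share (£204,000) is divided into 2 shares of £102,000: Sione and Ulla each take £102,000.

Soraya: £508,000; Sione: £102,000; Ulla: £102,000; Niko: £204,000; Saskia: £204,000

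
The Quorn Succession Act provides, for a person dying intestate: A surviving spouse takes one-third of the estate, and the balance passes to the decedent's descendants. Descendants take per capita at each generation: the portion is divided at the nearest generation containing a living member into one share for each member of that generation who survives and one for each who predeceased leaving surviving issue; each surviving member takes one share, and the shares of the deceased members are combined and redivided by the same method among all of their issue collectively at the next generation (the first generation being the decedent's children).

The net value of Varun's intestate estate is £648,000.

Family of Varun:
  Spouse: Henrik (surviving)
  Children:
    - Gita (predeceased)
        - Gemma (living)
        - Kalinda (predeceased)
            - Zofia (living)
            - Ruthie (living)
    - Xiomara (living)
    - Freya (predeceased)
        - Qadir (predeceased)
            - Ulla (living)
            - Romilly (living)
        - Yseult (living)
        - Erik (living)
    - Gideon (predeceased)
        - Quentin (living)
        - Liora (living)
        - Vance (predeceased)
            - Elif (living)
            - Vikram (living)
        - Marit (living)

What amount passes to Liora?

Henrik takes one-third of £648,000 = £216,000. The remaining £432,000 passes to the descendants.
The descendants' portion (£432,000) is divided at the children's generation into 4 shares of £108,000. Xiomara takes £108,000. The 3 shares of the deceased (Gita, Freya, and Gideon) are combined into a pool of £324,000.
That pool (£324,000) is divided at the grandchildren's generation into 9 shares of £36,000. Gemma, Yseult, Erik, Quentin, Liora, and Marit each take £36,000. The 3 shares of the deceased (Kalinda, Qadir, and Vance) are combined into a pool of £108,000.
That pool (£108,000) is divided at the great-grandchildren's generation equally among Zofia, Ruthie, Ulla, Romilly, Elif, and Vikram: £18,000 each.

Liora receives £36,000.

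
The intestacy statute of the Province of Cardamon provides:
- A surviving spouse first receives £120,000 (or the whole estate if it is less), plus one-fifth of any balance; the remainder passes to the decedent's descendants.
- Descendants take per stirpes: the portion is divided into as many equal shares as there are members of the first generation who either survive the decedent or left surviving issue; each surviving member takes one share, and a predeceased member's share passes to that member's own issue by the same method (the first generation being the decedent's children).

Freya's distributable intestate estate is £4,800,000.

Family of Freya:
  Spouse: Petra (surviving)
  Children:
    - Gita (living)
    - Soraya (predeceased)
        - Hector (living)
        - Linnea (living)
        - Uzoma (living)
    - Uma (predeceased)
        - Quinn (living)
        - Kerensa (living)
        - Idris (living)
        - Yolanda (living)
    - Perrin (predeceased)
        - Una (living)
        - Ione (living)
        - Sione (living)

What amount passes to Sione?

Petra first takes £120,000, leaving a balance of £4,680,000. Petra then takes one-fifth of the balance (£936,000), for a total of £1,056,000. The remaining £3,744,000 passes to the descendants.
The descendants' portion (£3,744,000) is divided into 4 shares of £936,000: Gita takes £936,000; Soraya's £936,000 share passes to Soraya's issue; Uma's £936,000 share passes to Uma's issue; Perrin's £936,000 share passes to Perrin's issue.
Soraya's share (£936,000) is divided into 3 shares of £312,000: Hector, Linnea, and Uzoma each take £312,000.
Uma's share (£936,000) is divided into 4 shares of £234,000: Quinn, Kerensa, Idris, and Yolanda each take £234,000.
Perrin's share (£936,000) is divided into 3 shares of £312,000: Una, Ione, and Sione each take £312,000.

Sione receives £312,000.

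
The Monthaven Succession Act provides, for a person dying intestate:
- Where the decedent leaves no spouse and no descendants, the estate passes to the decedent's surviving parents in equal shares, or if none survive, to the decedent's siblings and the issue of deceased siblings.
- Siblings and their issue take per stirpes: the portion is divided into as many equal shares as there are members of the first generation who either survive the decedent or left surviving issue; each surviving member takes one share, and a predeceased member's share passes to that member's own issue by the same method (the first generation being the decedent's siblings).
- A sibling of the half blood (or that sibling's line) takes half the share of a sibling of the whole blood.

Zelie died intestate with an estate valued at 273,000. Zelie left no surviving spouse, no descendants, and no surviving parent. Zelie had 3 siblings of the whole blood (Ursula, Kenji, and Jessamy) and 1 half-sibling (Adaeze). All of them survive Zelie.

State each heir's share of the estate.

The entire 273,000 passes to the siblings and their issue.
Counting each half-blood sibling's line as half a unit, there are 7/2 units in 273,000, so one unit is 78,000. Whole-blood lines (Ursula, Kenji, and Jessamy) take 78,000 each; half-blood lines (Adaeze) take 39,000 each.

Ursula: 78,000; Adaeze: 39,000; Kenji: 78,000; Jessamy: 78,000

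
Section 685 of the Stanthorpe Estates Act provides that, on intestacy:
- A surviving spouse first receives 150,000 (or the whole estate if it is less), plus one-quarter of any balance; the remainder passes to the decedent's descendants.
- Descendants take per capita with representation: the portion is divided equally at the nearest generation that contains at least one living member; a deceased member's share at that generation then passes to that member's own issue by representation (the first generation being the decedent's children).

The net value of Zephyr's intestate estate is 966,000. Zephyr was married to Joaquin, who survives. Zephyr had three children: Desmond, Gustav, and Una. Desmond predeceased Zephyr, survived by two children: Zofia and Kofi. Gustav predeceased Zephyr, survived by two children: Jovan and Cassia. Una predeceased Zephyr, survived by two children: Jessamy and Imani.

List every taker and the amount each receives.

Joaquin: 354,000; Zofia: 102,000; Kofi: 102,000; Jovan: 102,000; Cassia: 102,000; Jessamy: 102,000; Imani: 102,000

Joaquin first takes 150,000, leaving a balance of 816,000. Joaquin then takes one-quarter of the balance (204,000), for a total of 354,000. The remaining 612,000 passes to the descendants.
No child survives, so the initial division is made at the grandchildren's generation.
The descendants' portion (612,000) is divided into 6 shares of 102,000: Zofia, Kofi, Jovan, Cassia, Jessamy, and Imani each take 102,000.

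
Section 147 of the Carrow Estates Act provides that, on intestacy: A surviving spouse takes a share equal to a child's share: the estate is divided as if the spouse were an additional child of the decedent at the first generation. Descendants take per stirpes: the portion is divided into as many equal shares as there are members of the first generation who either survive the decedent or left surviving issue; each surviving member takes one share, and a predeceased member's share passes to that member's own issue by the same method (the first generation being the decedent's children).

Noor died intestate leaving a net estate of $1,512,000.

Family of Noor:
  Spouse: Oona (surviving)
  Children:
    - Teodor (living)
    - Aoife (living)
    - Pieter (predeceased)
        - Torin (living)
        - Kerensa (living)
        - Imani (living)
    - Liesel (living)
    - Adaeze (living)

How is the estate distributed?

The spouse counts as an additional share at the children's level, so there are 6 primary shares of $252,000. Oona takes one such share ($252,000).
The children's combined portion ($1,260,000) is divided into 5 shares of $252,000: Teodor, Aoife, Liesel, and Adaeze each take $252,000; Pieter's $252,000 share passes to Pieter's issue.
Pieter's share ($252,000) is divided into 3 shares of $84,000: Torin, Kerensa, and Imani each take $84,000.

Oona: $252,000; Teodor: $252,000; Aoife: $252,000; Torin: $84,000; Kerensa: $84,000; Imani: $84,000; Liesel: $252,000; Adaeze: $252,000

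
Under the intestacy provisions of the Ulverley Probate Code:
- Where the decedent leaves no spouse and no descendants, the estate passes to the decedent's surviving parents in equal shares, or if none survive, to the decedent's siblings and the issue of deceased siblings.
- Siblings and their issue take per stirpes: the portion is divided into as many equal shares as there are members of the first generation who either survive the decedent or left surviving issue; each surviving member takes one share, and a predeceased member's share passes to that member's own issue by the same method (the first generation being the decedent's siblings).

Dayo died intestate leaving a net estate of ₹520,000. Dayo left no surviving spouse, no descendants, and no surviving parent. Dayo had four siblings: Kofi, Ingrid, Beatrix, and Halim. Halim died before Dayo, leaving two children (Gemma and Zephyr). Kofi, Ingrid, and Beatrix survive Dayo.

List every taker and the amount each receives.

Kofi: ₹130,000; Ingrid: ₹130,000; Beatrix: ₹130,000; Gemma: ₹65,000; Zephyr: ₹65,000

The entire ₹520,000 passes to the siblings and their issue.
That amount (₹520,000) is divided into 4 shares of ₹130,000: Kofi, Ingrid, and Beatrix each take ₹130,000; Halim's ₹130,000 share passes to Halim's issue.
Halim's share (₹130,000) is divided into 2 shares of ₹65,000: Gemma and Zephyr each take ₹65,000.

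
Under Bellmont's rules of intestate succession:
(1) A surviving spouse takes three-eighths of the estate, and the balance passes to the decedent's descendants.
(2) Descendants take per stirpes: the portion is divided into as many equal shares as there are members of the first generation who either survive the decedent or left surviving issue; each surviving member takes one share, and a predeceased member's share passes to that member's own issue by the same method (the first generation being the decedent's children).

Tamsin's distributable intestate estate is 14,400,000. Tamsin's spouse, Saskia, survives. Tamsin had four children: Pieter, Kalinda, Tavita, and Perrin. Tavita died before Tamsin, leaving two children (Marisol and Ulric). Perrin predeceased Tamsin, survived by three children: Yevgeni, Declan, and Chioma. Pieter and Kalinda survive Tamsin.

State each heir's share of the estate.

Saskia takes three-eighths of 14,400,000 = 5,400,000. The remaining 9,000,000 passes to the descendants.
The descendants' portion (9,000,000) is divided into 4 shares of 2,250,000: Pieter and Kalinda each take 2,250,000; Tavita's 2,250,000 share passes to Tavita's issue; Perrin's 2,250,000 share passes to Perrin's issue.
Tavita's share (2,250,000) is divided into 2 shares of 1,125,000: Marisol and Ulric each take 1,125,000.
Perrin's share (2,250,000) is divided into 3 shares of 750,000: Yevgeni, Declan, and Chioma each take 750,000.

Saskia: 5,400,000; Pieter: 2,250,000; Kalinda: 2,250,000; Marisol: 1,125,000; Ulric: 1,125,000; Yevgeni: 750,000; Declan: 750,000; Chioma: 750,000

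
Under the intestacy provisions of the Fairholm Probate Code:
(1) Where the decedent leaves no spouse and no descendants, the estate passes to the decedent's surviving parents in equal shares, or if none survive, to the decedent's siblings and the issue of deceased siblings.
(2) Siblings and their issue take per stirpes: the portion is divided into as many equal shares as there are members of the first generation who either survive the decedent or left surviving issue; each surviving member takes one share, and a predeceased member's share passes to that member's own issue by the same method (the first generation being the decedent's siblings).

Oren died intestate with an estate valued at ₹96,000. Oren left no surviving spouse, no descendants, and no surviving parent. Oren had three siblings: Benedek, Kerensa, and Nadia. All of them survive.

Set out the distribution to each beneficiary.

Benedek: ₹32,000; Kerensa: ₹32,000; Nadia: ₹32,000

The entire ₹96,000 passes to the siblings and their issue.
That amount (₹96,000) is divided into 3 shares of ₹32,000: Benedek, Kerensa, and Nadia each take ₹32,000.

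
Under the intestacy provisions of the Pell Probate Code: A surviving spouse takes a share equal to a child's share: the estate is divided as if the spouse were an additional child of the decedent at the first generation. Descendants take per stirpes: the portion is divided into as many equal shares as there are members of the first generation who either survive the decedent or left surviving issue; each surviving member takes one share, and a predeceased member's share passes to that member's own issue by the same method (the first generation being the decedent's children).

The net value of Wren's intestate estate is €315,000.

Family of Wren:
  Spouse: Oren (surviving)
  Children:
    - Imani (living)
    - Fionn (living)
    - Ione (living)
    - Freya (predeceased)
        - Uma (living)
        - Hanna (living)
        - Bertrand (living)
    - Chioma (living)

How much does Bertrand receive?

Bertrand receives €17,500.

The spouse counts as an additional share at the children's level, so there are 6 primary shares of €52,500. Oren takes one such share (€52,500).
The children's combined portion (€262,500) is divided into 5 shares of €52,500: Imani, Fionn, Ione, and Chioma each take €52,500; Freya's €52,500 share passes to Freya's issue.
Freya's share (€52,500) is divided into 3 shares of €17,500: Uma, Hanna, and Bertrand each take €17,500.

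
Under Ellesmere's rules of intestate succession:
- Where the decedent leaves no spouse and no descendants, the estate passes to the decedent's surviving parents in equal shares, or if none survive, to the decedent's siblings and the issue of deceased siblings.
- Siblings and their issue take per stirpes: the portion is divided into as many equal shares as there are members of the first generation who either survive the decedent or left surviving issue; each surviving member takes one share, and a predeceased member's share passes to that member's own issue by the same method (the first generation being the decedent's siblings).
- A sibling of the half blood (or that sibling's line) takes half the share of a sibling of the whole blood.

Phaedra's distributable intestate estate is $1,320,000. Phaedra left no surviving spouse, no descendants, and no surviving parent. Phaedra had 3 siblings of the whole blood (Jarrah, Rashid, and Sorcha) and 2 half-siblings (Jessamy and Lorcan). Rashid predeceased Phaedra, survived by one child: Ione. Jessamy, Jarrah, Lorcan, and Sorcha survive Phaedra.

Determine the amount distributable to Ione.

The entire $1,320,000 passes to the siblings and their issue.
Counting each half-blood sibling's line as half a unit, there are 4 units in $1,320,000, so one unit is $330,000. Whole-blood lines (Jarrah, Rashid, and Sorcha) take $330,000 each; half-blood lines (Jessamy and Lorcan) take $165,000 each.
Rashid's share ($330,000) passes entirely to Ione.

Ione receives $330,000.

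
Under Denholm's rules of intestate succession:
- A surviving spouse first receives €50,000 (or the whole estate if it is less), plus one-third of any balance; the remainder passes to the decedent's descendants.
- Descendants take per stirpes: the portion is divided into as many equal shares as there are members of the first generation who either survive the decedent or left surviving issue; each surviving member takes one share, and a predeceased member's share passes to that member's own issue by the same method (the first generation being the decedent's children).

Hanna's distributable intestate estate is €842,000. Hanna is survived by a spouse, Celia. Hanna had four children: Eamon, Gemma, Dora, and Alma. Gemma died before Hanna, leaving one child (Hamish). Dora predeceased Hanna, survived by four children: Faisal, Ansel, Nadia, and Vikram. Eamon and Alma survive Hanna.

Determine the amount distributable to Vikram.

Celia first takes €50,000, leaving a balance of €792,000. Celia then takes one-third of the balance (€264,000), for a total of €314,000. The remaining €528,000 passes to the descendants.
The descendants' portion (€528,000) is divided into 4 shares of €132,000: Eamon and Alma each take €132,000; Gemma's €132,000 share passes to Gemma's issue; Dora's €132,000 share passes to Dora's issue.
Gemma's share (€132,000) passes entirely to Hamish.
Dora's share (€132,000) is divided into 4 shares of €33,000: Faisal, Ansel, Nadia, and Vikram each take €33,000.

Vikram receives €33,000.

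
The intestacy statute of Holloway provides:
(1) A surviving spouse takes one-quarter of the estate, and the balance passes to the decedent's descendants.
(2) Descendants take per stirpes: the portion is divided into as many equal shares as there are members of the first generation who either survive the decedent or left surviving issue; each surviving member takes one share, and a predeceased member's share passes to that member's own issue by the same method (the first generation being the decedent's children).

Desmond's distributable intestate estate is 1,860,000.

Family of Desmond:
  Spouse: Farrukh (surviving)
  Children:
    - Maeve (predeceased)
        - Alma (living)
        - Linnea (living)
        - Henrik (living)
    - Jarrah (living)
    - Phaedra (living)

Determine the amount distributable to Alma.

Farrukh takes one-quarter of 1,860,000 = 465,000. The remaining 1,395,000 passes to the descendants.
The descendants' portion (1,395,000) is divided into 3 shares of 465,000: Jarrah and Phaedra each take 465,000; Maeve's 465,000 share passes to Maeve's issue.
Maeve's share (465,000) is divided into 3 shares of 155,000: Alma, Linnea, and Henrik each take 155,000.

Alma receives 155,000.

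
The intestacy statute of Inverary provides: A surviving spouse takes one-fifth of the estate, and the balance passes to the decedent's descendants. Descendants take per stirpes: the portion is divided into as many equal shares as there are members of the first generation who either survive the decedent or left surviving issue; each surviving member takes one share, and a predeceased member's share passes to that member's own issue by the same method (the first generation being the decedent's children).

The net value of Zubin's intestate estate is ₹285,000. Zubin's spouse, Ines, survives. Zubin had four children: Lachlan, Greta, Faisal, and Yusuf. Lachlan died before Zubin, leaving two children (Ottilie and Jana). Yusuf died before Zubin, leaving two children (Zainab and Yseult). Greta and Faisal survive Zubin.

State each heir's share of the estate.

Ines takes one-fifth of ₹285,000 = ₹57,000. The remaining ₹228,000 passes to the descendants.
The descendants' portion (₹228,000) is divided into 4 shares of ₹57,000: Greta and Faisal each take ₹57,000; Lachlan's ₹57,000 share passes to Lachlan's issue; Yusuf's ₹57,000 share passes to Yusuf's issue.
Lachlan's share (₹57,000) is divided into 2 shares of ₹28,500: Ottilie and Jana each take ₹28,500.
Yusuf's share (₹57,000) is divided into 2 shares of ₹28,500: Zainab and Yseult each take ₹28,500.

Ines: ₹57,000; Ottilie: ₹28,500; Jana: ₹28,500; Greta: ₹57,000; Faisal: ₹57,000; Zainab: ₹28,500; Yseult: ₹28,500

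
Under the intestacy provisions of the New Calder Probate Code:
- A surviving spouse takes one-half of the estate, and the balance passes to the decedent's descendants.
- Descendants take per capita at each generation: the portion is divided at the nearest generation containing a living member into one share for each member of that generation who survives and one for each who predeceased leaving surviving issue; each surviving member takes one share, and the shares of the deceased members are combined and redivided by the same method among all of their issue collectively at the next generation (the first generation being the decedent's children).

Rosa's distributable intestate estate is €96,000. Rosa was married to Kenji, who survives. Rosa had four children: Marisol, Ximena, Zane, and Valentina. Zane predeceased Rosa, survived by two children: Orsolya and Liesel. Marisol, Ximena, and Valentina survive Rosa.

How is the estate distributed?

Kenji: €48,000; Marisol: €12,000; Ximena: €12,000; Orsolya: €6,000; Liesel: €6,000; Valentina: €12,000

Kenji takes one-half of €96,000 = €48,000. The remaining €48,000 passes to the descendants.
The descendants' portion (€48,000) is divided at the children's generation into 4 shares of €12,000. Marisol, Ximena, and Valentina each take €12,000. The remaining share for the deceased Zane (€12,000) is carried to the next generation.
That pool (€12,000) is divided at the grandchildren's generation equally among Orsolya and Liesel: €6,000 each.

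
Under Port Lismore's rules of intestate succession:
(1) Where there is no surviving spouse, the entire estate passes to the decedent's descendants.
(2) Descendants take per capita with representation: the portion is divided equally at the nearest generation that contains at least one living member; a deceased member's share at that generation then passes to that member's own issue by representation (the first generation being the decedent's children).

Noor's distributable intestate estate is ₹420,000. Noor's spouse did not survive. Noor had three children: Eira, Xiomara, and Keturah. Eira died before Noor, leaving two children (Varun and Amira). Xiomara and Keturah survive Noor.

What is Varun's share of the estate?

Varun receives ₹70,000.

The entire ₹420,000 passes to the descendants.
That amount (₹420,000) is divided into 3 shares of ₹140,000: Xiomara and Keturah each take ₹140,000; Eira's ₹140,000 share passes to Eira's issue.
Eira's share (₹140,000) is divided into 2 shares of ₹70,000: Varun and Amira each take ₹70,000.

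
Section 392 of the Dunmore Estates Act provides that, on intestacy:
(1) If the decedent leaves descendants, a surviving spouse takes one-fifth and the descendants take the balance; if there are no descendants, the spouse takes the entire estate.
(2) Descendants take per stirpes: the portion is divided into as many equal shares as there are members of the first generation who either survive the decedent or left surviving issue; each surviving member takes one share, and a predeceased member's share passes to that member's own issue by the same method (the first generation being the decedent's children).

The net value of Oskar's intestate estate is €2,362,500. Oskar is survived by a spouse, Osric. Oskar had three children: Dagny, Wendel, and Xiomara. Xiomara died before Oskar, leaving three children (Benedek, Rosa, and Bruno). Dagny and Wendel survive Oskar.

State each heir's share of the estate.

Osric: €472,500; Dagny: €630,000; Wendel: €630,000; Benedek: €210,000; Rosa: €210,000; Bruno: €210,000

Osric takes one-fifth of €2,362,500 = €472,500. The remaining €1,890,000 passes to the descendants.
The descendants' portion (€1,890,000) is divided into 3 shares of €630,000: Dagny and Wendel each take €630,000; Xiomara's €630,000 share passes to Xiomara's issue.
Xiomara's share (€630,000) is divided into 3 shares of €210,000: Benedek, Rosa, and Bruno each take €210,000.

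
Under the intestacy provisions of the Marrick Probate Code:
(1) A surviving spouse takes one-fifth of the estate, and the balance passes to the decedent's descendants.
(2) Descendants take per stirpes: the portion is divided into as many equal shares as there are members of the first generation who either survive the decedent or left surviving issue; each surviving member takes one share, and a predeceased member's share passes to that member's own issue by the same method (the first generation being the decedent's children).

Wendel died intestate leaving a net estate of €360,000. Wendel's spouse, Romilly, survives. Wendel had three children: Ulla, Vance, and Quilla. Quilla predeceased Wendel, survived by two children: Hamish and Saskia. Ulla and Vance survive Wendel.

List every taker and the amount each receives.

Romilly takes one-fifth of €360,000 = €72,000. The remaining €288,000 passes to the descendants.
The descendants' portion (€288,000) is divided into 3 shares of €96,000: Ulla and Vance each take €96,000; Quilla's €96,000 share passes to Quilla's issue.
Quilla's share (€96,000) is divided into 2 shares of €48,000: Hamish and Saskia each take €48,000.

Romilly: €72,000; Ulla: €96,000; Vance: €96,000; Hamish: €48,000; Saskia: €48,000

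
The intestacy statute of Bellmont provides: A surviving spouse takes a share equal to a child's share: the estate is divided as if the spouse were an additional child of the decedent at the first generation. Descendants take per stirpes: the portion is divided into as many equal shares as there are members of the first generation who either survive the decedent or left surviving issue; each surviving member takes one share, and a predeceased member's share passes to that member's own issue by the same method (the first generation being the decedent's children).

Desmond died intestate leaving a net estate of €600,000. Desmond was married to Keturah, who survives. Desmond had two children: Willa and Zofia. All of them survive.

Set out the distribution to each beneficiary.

Keturah: €200,000; Willa: €200,000; Zofia: €200,000

The spouse counts as an additional share at the children's level, so there are 3 primary shares of €200,000. Keturah takes one such share (€200,000).
The children's combined portion (€400,000) is divided into 2 shares of €200,000: Willa and Zofia each take €200,000.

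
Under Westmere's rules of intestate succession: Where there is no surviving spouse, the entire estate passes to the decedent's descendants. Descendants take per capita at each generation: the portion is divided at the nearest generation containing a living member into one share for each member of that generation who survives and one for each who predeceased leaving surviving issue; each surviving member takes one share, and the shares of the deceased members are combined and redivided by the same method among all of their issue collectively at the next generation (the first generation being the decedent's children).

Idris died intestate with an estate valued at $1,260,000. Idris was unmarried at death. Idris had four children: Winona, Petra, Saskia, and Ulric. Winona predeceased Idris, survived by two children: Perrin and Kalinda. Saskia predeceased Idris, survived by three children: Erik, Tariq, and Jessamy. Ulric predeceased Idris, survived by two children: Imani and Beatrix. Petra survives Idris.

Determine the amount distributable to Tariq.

Tariq receives $135,000.

The entire $1,260,000 passes to the descendants.
That amount ($1,260,000) is divided at the children's generation into 4 shares of $315,000. Petra takes $315,000. The 3 shares of the deceased (Winona, Saskia, and Ulric) are combined into a pool of $945,000.
That pool ($945,000) is divided at the grandchildren's generation equally among Perrin, Kalinda, Erik, Tariq, Jessamy, Imani, and Beatrix: $135,000 each.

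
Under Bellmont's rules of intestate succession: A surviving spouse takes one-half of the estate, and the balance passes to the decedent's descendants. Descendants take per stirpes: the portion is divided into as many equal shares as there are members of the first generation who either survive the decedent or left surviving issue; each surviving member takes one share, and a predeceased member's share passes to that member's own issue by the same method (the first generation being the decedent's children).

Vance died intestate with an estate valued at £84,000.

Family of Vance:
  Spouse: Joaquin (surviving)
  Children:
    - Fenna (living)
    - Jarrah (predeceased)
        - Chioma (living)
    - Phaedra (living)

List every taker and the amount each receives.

Joaquin takes one-half of £84,000 = £42,000. The remaining £42,000 passes to the descendants.
The descendants' portion (£42,000) is divided into 3 shares of £14,000: Fenna and Phaedra each take £14,000; Jarrah's £14,000 share passes to Jarrah's issue.
Jarrah's share (£14,000) passes entirely to Chioma.

Joaquin: £42,000; Fenna: £14,000; Chioma: £14,000; Phaedra: £14,000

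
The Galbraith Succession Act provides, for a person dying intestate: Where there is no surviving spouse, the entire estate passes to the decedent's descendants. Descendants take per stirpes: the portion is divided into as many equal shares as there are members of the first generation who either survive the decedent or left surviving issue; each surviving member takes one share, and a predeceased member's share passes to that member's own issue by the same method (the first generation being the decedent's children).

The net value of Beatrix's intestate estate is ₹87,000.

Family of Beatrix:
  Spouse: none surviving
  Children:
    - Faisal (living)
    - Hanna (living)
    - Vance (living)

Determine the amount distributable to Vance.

Vance receives ₹29,000.

The entire ₹87,000 passes to the descendants.
That amount (₹87,000) is divided into 3 shares of ₹29,000: Faisal, Hanna, and Vance each take ₹29,000.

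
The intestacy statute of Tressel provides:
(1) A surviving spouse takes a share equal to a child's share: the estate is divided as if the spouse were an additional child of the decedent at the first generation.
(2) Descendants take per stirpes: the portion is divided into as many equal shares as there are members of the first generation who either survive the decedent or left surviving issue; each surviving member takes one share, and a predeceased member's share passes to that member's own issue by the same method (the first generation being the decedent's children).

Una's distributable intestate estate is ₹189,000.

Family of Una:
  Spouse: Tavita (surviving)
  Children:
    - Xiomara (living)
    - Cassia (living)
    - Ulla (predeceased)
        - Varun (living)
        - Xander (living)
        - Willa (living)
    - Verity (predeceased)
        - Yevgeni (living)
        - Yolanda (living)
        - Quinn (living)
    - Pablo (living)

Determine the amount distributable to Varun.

Varun receives ₹10,500.

The spouse counts as an additional share at the children's level, so there are 6 primary shares of ₹31,500. Tavita takes one such share (₹31,500).
The children's combined portion (₹157,500) is divided into 5 shares of ₹31,500: Xiomara, Cassia, and Pablo each take ₹31,500; Ulla's ₹31,500 share passes to Ulla's issue; Verity's ₹31,500 share passes to Verity's issue.
Ulla's share (₹31,500) is divided into 3 shares of ₹10,500: Varun, Xander, and Willa each take ₹10,500.
Verity's share (₹31,500) is divided into 3 shares of ₹10,500: Yevgeni, Yolanda, and Quinn each take ₹10,500.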